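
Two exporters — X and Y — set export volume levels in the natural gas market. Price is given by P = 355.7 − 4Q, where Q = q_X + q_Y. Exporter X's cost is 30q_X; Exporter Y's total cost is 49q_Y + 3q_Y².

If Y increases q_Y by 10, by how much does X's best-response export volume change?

Exporter X's profit: π = q_X(355.7 − 4(q_X + q_Y)) − 30q_X.
∂π/∂q_X = 325.7 − 8q_X − 4q_Y = 0, so q_X = 40.7125 − 0.5q_Y.
The reaction-function slope is −0.5, so a 10-unit rise in q_Y moves q_X by −0.5 × 10 = −5. X's best response falls — the actions are strategic substitutes.

-5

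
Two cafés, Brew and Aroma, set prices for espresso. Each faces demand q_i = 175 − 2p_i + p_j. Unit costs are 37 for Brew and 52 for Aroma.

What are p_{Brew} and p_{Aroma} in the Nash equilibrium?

85, 91

Brew's profit: π = (p_{Brew} − 37)(175 − 2p_{Brew} + p_{Aroma}).
∂π/∂p_{Brew} = 249 − 4p_{Brew} + p_{Aroma} = 0 ⇒ p_{Brew} = 62.25 + 0.25p_{Aroma}.
Similarly p_{Aroma} = 69.75 + 0.25p_{Brew}.
Plugging p_{Aroma} into Brew's best response: p_{Brew} = 62.25 + 0.25(69.75 + 0.25p_{Brew}) ⇒ 0.9375p_{Brew} = 79.6875, so p_{Brew} = 85.
Then p_{Aroma} = 69.75 + 0.25·85 = 91.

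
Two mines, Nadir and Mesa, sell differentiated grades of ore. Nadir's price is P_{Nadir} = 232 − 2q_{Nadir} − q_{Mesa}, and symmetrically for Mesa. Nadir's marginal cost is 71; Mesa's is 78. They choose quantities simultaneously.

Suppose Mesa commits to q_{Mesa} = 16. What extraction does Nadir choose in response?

36.25

Mine Nadir's profit: π = q_{Nadir}(232 − 2q_{Nadir} − q_{Mesa}) − 71q_{Nadir}.
∂π/∂q_{Nadir} = 161 − 4q_{Nadir} − q_{Mesa} = 0 ⇒ q_{Nadir} = 40.25 − 0.25q_{Mesa}.
At q_{Mesa} = 16: q_{Nadir} = 40.25 − 0.25·16 = 36.25.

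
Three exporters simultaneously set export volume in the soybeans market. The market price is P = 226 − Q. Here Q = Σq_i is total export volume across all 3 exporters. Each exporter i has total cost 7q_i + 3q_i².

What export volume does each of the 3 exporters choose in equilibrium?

A representative exporter's profit is π_i = q_i(226 − Q) − 7q_i − 3q_i², with Q = q_i + Σ_{j≠i} q_j.
First-order condition: 219 − 8q_i − Σ_{j≠i} q_j = 0.
In a symmetric equilibrium every exporter chooses the same q, so Σ_{j≠i} q_j = 2q. The condition becomes 219 − 10q = 0, giving q = 219/10 = 21.9.

21.9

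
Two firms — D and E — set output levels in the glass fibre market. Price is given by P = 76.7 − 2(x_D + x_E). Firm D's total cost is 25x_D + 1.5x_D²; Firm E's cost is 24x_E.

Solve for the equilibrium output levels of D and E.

4.225, 11.0625

Firm D's profit: π = x_D(76.7 − 2(x_D + x_E)) − 25x_D − 1.5x_D².
∂π/∂x_D = 51.7 − 7x_D − 2x_E = 0, so x_D = 517/70 − (2/7)x_E.
For E: ∂π/∂x_E = 52.7 − 4x_E − 2x_D = 0 ⇒ x_E = 13.175 − 0.5x_D.
Solving the two reaction functions simultaneously: (1 − (−2/7)(−0.5))x_D = 517/70 − (2/7)·13.175, so (6/7)x_D = 507/140 and x_D = 4.225.
Then x_E = 13.175 − 0.5·4.225 = 11.0625.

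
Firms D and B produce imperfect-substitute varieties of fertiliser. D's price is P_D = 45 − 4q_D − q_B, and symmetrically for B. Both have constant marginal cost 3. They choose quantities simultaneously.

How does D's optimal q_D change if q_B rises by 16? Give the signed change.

Firm D's profit: π = q_D(45 − 4q_D − q_B) − 3q_D.
∂π/∂q_D = 42 − 8q_D − q_B = 0 ⇒ q_D = 5.25 − 0.125q_B.
The reaction-function slope is −0.125, so a 16-unit rise in q_B moves q_D by −0.125 × 16 = −2. D's best response falls — the actions are strategic substitutes.

-2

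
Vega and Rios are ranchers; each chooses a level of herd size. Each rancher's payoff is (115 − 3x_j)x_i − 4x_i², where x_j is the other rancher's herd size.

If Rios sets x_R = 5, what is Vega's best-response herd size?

12.5

Vega's payoff is (115 − 3x_R)x_V − 4x_V².
∂π/∂x_V = 115 − 3x_R − 8x_V = 0, so x_V = 14.375 − 0.375x_R.
At x_R = 5: x_V = 14.375 − 0.375·5 = 12.5.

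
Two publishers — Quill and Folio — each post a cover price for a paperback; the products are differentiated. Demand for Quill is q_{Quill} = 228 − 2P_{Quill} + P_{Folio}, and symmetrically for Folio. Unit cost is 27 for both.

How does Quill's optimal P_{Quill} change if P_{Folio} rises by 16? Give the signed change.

Quill's profit: π = (P_{Quill} − 27)(228 − 2P_{Quill} + P_{Folio}).
∂π/∂P_{Quill} = 282 − 4P_{Quill} + P_{Folio} = 0 ⇒ P_{Quill} = 70.5 + 0.25P_{Folio}.
The reaction-function slope is 0.25, so a 16-unit rise in P_{Folio} moves P_{Quill} by 0.25 × 16 = 4. Quill's best response rises — the actions are strategic complements.

4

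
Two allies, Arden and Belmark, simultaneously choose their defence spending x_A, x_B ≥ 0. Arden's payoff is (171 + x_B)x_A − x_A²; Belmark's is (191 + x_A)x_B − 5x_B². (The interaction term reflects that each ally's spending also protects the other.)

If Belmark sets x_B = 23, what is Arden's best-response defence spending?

Expanding Arden's payoff: 171x_A + x_Bx_A − x_A².
∂π/∂x_A = 171 + x_B − 2x_A = 0, so x_A = 85.5 + 0.5x_B.
At x_B = 23: x_A = 85.5 + 0.5·23 = 97.

97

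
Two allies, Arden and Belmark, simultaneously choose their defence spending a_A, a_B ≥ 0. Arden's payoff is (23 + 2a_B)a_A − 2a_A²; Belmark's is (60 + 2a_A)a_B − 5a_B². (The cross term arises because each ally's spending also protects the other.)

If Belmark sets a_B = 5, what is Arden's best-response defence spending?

8.25

Expanding Arden's payoff: 23a_A + 2a_Ba_A − 2a_A².
∂π/∂a_A = 23 + 2a_B − 4a_A = 0, so a_A = 5.75 + 0.5a_B.
At a_B = 5: a_A = 5.75 + 0.5·5 = 8.25.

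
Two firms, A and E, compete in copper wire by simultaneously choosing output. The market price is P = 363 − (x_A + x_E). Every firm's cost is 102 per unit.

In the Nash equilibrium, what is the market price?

Firm A's profit: π = x_A(363 − (x_A + x_E)) − 102x_A.
∂π/∂x_A = 261 − 2x_A − x_E = 0, so x_A = 130.5 − 0.5x_E.
Setting x_A = x_E in the reaction function: x_A = 130.5 − 0.5x_A, so x_A = 130.5 / 1.5 = 87.
Equilibrium price: P = 363 − 174 = 189.

189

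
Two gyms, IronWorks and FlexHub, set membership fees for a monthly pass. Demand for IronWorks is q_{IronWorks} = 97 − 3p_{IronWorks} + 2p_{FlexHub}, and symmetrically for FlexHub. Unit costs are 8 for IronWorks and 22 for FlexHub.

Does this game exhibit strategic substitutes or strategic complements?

strategic complements

IronWorks's profit: π = (p_{IronWorks} − 8)(97 − 3p_{IronWorks} + 2p_{FlexHub}).
∂π/∂p_{IronWorks} = 121 − 6p_{IronWorks} + 2p_{FlexHub} = 0 ⇒ p_{IronWorks} = 121/6 + (1/3)p_{FlexHub}.
The best-response slope dp_{IronWorks}/dp_{FlexHub} = 1/3 > 0: the reaction function is upward-sloping, so the choices are strategic complements.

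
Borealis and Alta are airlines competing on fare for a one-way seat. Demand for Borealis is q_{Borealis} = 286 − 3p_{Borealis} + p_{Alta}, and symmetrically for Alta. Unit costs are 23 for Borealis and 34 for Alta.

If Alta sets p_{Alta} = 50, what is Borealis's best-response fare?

67.5

Borealis's profit: π = (p_{Borealis} − 23)(286 − 3p_{Borealis} + p_{Alta}).
∂π/∂p_{Borealis} = 355 − 6p_{Borealis} + p_{Alta} = 0 ⇒ p_{Borealis} = 355/6 + (1/6)p_{Alta}.
At p_{Alta} = 50: p_{Borealis} = 355/6 + (1/6)·50 = 67.5.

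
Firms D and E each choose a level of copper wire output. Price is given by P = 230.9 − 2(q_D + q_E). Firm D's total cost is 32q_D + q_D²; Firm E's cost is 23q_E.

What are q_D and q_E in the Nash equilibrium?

18.99, 42.48

Firm D's profit: π = q_D(230.9 − 2(q_D + q_E)) − 32q_D − q_D².
∂π/∂q_D = 198.9 − 6q_D − 2q_E = 0, so q_D = 33.15 − (1/3)q_E.
For E: ∂π/∂q_E = 207.9 − 4q_E − 2q_D = 0 ⇒ q_E = 51.975 − 0.5q_D.
Solving the two reaction functions simultaneously: (1 − (−1/3)(−0.5))q_D = 33.15 − (1/3)·51.975, so (5/6)q_D = 15.825 and q_D = 18.99.
Then q_E = 51.975 − 0.5·18.99 = 42.48.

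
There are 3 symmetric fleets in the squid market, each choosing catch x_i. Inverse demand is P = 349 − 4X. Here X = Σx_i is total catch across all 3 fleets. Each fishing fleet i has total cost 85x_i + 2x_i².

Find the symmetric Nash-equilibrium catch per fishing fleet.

13.2

A representative fishing fleet's profit is π_i = x_i(349 − 4X) − 85x_i − 2x_i², with X = x_i + Σ_{j≠i} x_j.
First-order condition: 264 − 12x_i − 4Σ_{j≠i} x_j = 0.
In a symmetric equilibrium every fishing fleet chooses the same x, so Σ_{j≠i} x_j = 2x. The condition becomes 264 − 20x = 0, giving x = 264/20 = 13.2.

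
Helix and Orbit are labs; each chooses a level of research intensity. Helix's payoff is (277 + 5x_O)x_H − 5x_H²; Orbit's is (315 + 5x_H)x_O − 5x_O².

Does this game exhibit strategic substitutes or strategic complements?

strategic complements

Expanding Helix's payoff: 277x_H + 5x_Ox_H − 5x_H².
∂π/∂x_H = 277 + 5x_O − 10x_H = 0, so x_H = 27.7 + 0.5x_O.
The best-response slope dx_H/dx_O = 0.5 > 0: the reaction function is upward-sloping, so the choices are strategic complements.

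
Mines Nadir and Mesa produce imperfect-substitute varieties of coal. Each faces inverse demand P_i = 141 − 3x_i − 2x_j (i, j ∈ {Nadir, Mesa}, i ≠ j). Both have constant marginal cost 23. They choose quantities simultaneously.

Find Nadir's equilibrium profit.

652.6875

Mine Nadir's profit: π = x_{Nadir}(141 − 3x_{Nadir} − 2x_{Mesa}) − 23x_{Nadir}.
∂π/∂x_{Nadir} = 118 − 6x_{Nadir} − 2x_{Mesa} = 0 ⇒ x_{Nadir} = 59/3 − (1/3)x_{Mesa}.
The game is symmetric, so in equilibrium x_{Mesa} = x_{Nadir}: the reaction function gives (4/3)x_{Nadir} = 59/3, hence x_{Nadir} = 14.75.
P_{Nadir} = 141 − 3·14.75 − 2·14.75 = 67.25.
Profit = (67.25 − 23)·14.75 = 652.6875.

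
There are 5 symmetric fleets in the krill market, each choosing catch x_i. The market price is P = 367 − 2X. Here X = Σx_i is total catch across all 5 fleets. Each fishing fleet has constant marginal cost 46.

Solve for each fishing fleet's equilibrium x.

26.75

A representative fishing fleet's profit is π_i = x_i(367 − 2X) − 46x_i, with X = x_i + Σ_{j≠i} x_j.
First-order condition: 321 − 4x_i − 2Σ_{j≠i} x_j = 0.
In a symmetric equilibrium every fishing fleet chooses the same x, so Σ_{j≠i} x_j = 4x. The condition becomes 321 − 12x = 0, giving x = 321/12 = 26.75.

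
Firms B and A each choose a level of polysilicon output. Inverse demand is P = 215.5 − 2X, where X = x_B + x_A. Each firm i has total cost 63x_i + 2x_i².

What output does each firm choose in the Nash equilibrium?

15.25

Firm B's profit: π = x_B(215.5 − 2(x_B + x_A)) − 63x_B − 2x_B².
∂π/∂x_B = 152.5 − 8x_B − 2x_A = 0, so x_B = 19.0625 − 0.25x_A.
Setting x_B = x_A in the reaction function: x_B = 19.0625 − 0.25x_B, so x_B = 19.0625 / 1.25 = 15.25.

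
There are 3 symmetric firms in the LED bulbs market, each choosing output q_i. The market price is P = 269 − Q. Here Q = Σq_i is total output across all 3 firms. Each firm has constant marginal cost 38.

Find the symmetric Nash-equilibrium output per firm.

57.75

A representative firm's profit is π_i = q_i(269 − Q) − 38q_i, with Q = q_i + Σ_{j≠i} q_j.
First-order condition: 231 − 2q_i − Σ_{j≠i} q_j = 0.
Imposing symmetry (q_j = q for all j) turns Σ_{j≠i} q_j into 2q, so 231 = 4q and q = 57.75.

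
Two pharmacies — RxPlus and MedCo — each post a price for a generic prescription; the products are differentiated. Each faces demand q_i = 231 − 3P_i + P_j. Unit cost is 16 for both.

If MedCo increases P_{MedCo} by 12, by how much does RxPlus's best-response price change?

RxPlus's profit: π = (P_{RxPlus} − 16)(231 − 3P_{RxPlus} + P_{MedCo}).
∂π/∂P_{RxPlus} = 279 − 6P_{RxPlus} + P_{MedCo} = 0 ⇒ P_{RxPlus} = 46.5 + (1/6)P_{MedCo}.
The reaction-function slope is 1/6, so a 12-unit rise in P_{MedCo} moves P_{RxPlus} by 1/6 × 12 = 2. RxPlus's best response rises — the actions are strategic complements.

2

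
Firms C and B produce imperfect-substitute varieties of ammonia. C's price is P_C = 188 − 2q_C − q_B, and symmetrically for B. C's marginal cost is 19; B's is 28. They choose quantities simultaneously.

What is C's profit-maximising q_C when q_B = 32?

Firm C's profit: π = q_C(188 − 2q_C − q_B) − 19q_C.
∂π/∂q_C = 169 − 4q_C − q_B = 0 ⇒ q_C = 42.25 − 0.25q_B.
At q_B = 32: q_C = 42.25 − 0.25·32 = 34.25.

34.25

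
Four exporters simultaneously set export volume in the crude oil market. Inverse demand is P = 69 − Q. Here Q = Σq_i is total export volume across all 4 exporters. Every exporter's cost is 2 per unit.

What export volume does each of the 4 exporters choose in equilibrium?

A representative exporter's profit is π_i = q_i(69 − Q) − 2q_i, with Q = q_i + Σ_{j≠i} q_j.
First-order condition: 67 − 2q_i − Σ_{j≠i} q_j = 0.
In a symmetric equilibrium every exporter chooses the same q, so Σ_{j≠i} q_j = 3q. The condition becomes 67 − 5q = 0, giving q = 67/5 = 13.4.

13.4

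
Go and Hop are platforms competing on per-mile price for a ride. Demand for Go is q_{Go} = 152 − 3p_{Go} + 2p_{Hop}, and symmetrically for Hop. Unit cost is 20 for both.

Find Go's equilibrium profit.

3267

Go's profit: π = (p_{Go} − 20)(152 − 3p_{Go} + 2p_{Hop}).
∂π/∂p_{Go} = 212 − 6p_{Go} + 2p_{Hop} = 0 ⇒ p_{Go} = 106/3 + (1/3)p_{Hop}.
The game is symmetric, so in equilibrium p_{Hop} = p_{Go}: the reaction function gives (2/3)p_{Go} = 106/3, hence p_{Go} = 53.
q_{Go} = 152 − 3·53 + 2·53 = 99.
Profit = (53 − 20)·99 = 3267.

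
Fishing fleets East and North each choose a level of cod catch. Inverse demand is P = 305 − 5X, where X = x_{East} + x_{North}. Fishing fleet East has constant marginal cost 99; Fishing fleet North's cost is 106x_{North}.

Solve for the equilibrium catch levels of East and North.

Fishing fleet East's profit: π = x_{East}(305 − 5(x_{East} + x_{North})) − 99x_{East}.
∂π/∂x_{East} = 206 − 10x_{East} − 5x_{North} = 0, so x_{East} = 20.6 − 0.5x_{North}.
By the same steps for North: x_{North} = 19.9 − 0.5x_{East}.
Substituting the second reaction function into the first: x_{East} = 20.6 − 0.5(19.9 − 0.5x_{East}), which gives 0.75x_{East} = 10.65 ⇒ x_{East} = 14.2.
Then x_{North} = 19.9 − 0.5·14.2 = 12.8.

14.2, 12.8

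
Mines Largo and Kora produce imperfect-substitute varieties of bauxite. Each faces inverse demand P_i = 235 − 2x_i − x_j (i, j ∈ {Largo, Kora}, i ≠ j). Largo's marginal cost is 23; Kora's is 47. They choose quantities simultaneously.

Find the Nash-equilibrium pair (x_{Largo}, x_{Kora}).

44, 36

Mine Largo's profit: π = x_{Largo}(235 − 2x_{Largo} − x_{Kora}) − 23x_{Largo}.
∂π/∂x_{Largo} = 212 − 4x_{Largo} − x_{Kora} = 0 ⇒ x_{Largo} = 53 − 0.25x_{Kora}.
Similarly x_{Kora} = 47 − 0.25x_{Largo}.
Substituting the second reaction function into the first: x_{Largo} = 53 − 0.25(47 − 0.25x_{Largo}), which gives 0.9375x_{Largo} = 41.25 ⇒ x_{Largo} = 44.
Then x_{Kora} = 47 − 0.25·44 = 36.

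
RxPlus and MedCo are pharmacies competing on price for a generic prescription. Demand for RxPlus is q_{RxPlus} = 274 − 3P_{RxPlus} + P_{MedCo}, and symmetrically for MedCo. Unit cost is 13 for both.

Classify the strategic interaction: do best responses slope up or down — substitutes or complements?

RxPlus's profit: π = (P_{RxPlus} − 13)(274 − 3P_{RxPlus} + P_{MedCo}).
∂π/∂P_{RxPlus} = 313 − 6P_{RxPlus} + P_{MedCo} = 0 ⇒ P_{RxPlus} = 313/6 + (1/6)P_{MedCo}.
The best-response slope dP_{RxPlus}/dP_{MedCo} = 1/6 > 0: the reaction function is upward-sloping, so the choices are strategic complements.

strategic complements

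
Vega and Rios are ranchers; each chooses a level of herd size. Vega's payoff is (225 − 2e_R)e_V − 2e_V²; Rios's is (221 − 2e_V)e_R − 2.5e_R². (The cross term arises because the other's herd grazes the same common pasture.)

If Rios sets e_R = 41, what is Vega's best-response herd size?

Expanding Vega's payoff: 225e_V − 2e_Re_V − 2e_V².
∂π/∂e_V = 225 − 2e_R − 4e_V = 0, so e_V = 56.25 − 0.5e_R.
At e_R = 41: e_V = 56.25 − 0.5·41 = 35.75.

35.75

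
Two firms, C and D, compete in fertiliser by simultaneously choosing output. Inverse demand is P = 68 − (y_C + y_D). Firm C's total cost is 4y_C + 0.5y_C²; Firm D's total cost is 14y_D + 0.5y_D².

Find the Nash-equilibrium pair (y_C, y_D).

17.25, 12.25

Firm C's profit: π = y_C(68 − (y_C + y_D)) − 4y_C − 0.5y_C².
∂π/∂y_C = 64 − 3y_C − y_D = 0, so y_C = 64/3 − (1/3)y_D.
By the same steps for D: y_D = 18 − (1/3)y_C.
Substituting the second reaction function into the first: y_C = 64/3 − (1/3)(18 − (1/3)y_C), which gives (8/9)y_C = 46/3 ⇒ y_C = 17.25.
Then y_D = 18 − (1/3)·17.25 = 12.25.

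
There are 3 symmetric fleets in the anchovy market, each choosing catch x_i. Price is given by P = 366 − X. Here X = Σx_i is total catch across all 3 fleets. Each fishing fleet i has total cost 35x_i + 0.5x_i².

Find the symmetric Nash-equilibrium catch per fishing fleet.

A representative fishing fleet's profit is π_i = x_i(366 − X) − 35x_i − 0.5x_i², with X = x_i + Σ_{j≠i} x_j.
First-order condition: 331 − 3x_i − Σ_{j≠i} x_j = 0.
Imposing symmetry (x_j = x for all j) turns Σ_{j≠i} x_j into 2x, so 331 = 5x and x = 66.2.

66.2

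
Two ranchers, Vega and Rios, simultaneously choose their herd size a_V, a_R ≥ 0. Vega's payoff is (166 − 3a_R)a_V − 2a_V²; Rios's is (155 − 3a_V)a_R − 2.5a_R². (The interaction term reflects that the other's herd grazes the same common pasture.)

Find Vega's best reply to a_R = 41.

Expanding Vega's payoff: 166a_V − 3a_Ra_V − 2a_V².
∂π/∂a_V = 166 − 3a_R − 4a_V = 0, so a_V = 41.5 − 0.75a_R.
At a_R = 41: a_V = 41.5 − 0.75·41 = 10.75.

10.75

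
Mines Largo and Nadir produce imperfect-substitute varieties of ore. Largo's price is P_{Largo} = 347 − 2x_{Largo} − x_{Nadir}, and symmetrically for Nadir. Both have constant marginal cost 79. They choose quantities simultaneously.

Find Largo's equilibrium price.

186.2

Mine Largo's profit: π = x_{Largo}(347 − 2x_{Largo} − x_{Nadir}) − 79x_{Largo}.
∂π/∂x_{Largo} = 268 − 4x_{Largo} − x_{Nadir} = 0 ⇒ x_{Largo} = 67 − 0.25x_{Nadir}.
The game is symmetric, so in equilibrium x_{Nadir} = x_{Largo}: the reaction function gives 1.25x_{Largo} = 67, hence x_{Largo} = 53.6.
P_{Largo} = 347 − 2·53.6 − 53.6 = 186.2.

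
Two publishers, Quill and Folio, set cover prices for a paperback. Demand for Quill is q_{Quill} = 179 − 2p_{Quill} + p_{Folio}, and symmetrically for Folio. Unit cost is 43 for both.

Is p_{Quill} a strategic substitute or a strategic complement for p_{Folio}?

Quill's profit: π = (p_{Quill} − 43)(179 − 2p_{Quill} + p_{Folio}).
∂π/∂p_{Quill} = 265 − 4p_{Quill} + p_{Folio} = 0 ⇒ p_{Quill} = 66.25 + 0.25p_{Folio}.
The best-response slope dp_{Quill}/dp_{Folio} = 0.25 > 0: the reaction function is upward-sloping, so the choices are strategic complements.

strategic complements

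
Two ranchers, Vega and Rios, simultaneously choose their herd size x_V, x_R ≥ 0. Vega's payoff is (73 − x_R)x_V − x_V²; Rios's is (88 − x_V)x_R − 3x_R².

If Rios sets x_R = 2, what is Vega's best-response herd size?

35.5

Expanding Vega's payoff: 73x_V − x_Rx_V − x_V².
∂π/∂x_V = 73 − x_R − 2x_V = 0, so x_V = 36.5 − 0.5x_R.
At x_R = 2: x_V = 36.5 − 0.5·2 = 35.5.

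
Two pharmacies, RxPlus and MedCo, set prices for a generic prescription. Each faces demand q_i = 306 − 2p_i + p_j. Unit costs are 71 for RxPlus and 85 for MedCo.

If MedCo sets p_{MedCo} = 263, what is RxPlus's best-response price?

RxPlus's profit: π = (p_{RxPlus} − 71)(306 − 2p_{RxPlus} + p_{MedCo}).
∂π/∂p_{RxPlus} = 448 − 4p_{RxPlus} + p_{MedCo} = 0 ⇒ p_{RxPlus} = 112 + 0.25p_{MedCo}.
At p_{MedCo} = 263: p_{RxPlus} = 112 + 0.25·263 = 177.75.

177.75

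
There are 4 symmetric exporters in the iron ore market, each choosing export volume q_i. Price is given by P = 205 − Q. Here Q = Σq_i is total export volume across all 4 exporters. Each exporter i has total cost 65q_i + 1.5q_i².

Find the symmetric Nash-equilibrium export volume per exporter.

17.5

A representative exporter's profit is π_i = q_i(205 − Q) − 65q_i − 1.5q_i², with Q = q_i + Σ_{j≠i} q_j.
First-order condition: 140 − 5q_i − Σ_{j≠i} q_j = 0.
In a symmetric equilibrium every exporter chooses the same q, so Σ_{j≠i} q_j = 3q. The condition becomes 140 − 8q = 0, giving q = 140/8 = 17.5.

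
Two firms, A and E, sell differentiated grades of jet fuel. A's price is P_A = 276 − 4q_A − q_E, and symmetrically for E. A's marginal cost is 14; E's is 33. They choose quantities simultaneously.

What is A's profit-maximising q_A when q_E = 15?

30.875

Firm A's profit: π = q_A(276 − 4q_A − q_E) − 14q_A.
∂π/∂q_A = 262 − 8q_A − q_E = 0 ⇒ q_A = 32.75 − 0.125q_E.
At q_E = 15: q_A = 32.75 − 0.125·15 = 30.875.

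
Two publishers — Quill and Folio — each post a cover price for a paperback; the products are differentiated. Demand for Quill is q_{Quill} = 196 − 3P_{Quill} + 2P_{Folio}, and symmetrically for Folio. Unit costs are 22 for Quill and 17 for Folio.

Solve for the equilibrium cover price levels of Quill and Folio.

Quill's profit: π = (P_{Quill} − 22)(196 − 3P_{Quill} + 2P_{Folio}).
∂π/∂P_{Quill} = 262 − 6P_{Quill} + 2P_{Folio} = 0 ⇒ P_{Quill} = 131/3 + (1/3)P_{Folio}.
Similarly P_{Folio} = 247/6 + (1/3)P_{Quill}.
Substituting the second reaction function into the first: P_{Quill} = 131/3 + (1/3)(247/6 + (1/3)P_{Quill}), which gives (8/9)P_{Quill} = 1033/18 ⇒ P_{Quill} = 64.5625.
Then P_{Folio} = 247/6 + (1/3)·64.5625 = 62.6875.

64.5625, 62.6875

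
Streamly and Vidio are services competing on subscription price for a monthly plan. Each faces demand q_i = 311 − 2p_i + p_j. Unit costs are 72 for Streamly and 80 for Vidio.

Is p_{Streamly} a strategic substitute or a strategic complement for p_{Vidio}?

strategic complements

Streamly's profit: π = (p_{Streamly} − 72)(311 − 2p_{Streamly} + p_{Vidio}).
∂π/∂p_{Streamly} = 455 − 4p_{Streamly} + p_{Vidio} = 0 ⇒ p_{Streamly} = 113.75 + 0.25p_{Vidio}.
The best-response slope dp_{Streamly}/dp_{Vidio} = 0.25 > 0: the reaction function is upward-sloping, so the choices are strategic complements.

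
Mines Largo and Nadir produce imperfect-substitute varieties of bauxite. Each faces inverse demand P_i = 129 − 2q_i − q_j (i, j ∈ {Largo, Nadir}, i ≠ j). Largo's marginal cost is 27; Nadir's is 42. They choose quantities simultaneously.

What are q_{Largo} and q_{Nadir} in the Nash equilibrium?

Mine Largo's profit: π = q_{Largo}(129 − 2q_{Largo} − q_{Nadir}) − 27q_{Largo}.
∂π/∂q_{Largo} = 102 − 4q_{Largo} − q_{Nadir} = 0 ⇒ q_{Largo} = 25.5 − 0.25q_{Nadir}.
Similarly q_{Nadir} = 21.75 − 0.25q_{Largo}.
Plugging q_{Nadir} into Largo's best response: q_{Largo} = 25.5 − 0.25(21.75 − 0.25q_{Largo}) ⇒ 0.9375q_{Largo} = 20.0625, so q_{Largo} = 21.4.
Then q_{Nadir} = 21.75 − 0.25·21.4 = 16.4.

21.4, 16.4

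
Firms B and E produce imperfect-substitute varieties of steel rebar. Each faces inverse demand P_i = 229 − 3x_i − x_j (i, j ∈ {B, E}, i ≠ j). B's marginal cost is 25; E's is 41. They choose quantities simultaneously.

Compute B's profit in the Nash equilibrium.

2628.48

Firm B's profit: π = x_B(229 − 3x_B − x_E) − 25x_B.
∂π/∂x_B = 204 − 6x_B − x_E = 0 ⇒ x_B = 34 − (1/6)x_E.
Similarly x_E = 94/3 − (1/6)x_B.
Solving the two reaction functions simultaneously: (1 − (−1/6)(−1/6))x_B = 34 − (1/6)·(94/3), so (35/36)x_B = 259/9 and x_B = 29.6.
Then x_E = 94/3 − (1/6)·29.6 = 26.4.
P_B = 229 − 3·29.6 − 26.4 = 113.8.
Profit = (113.8 − 25)·29.6 = 2628.48.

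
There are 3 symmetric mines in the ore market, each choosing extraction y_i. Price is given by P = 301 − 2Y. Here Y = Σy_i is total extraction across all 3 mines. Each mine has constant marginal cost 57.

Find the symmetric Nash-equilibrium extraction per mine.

A representative mine's profit is π_i = y_i(301 − 2Y) − 57y_i, with Y = y_i + Σ_{j≠i} y_j.
First-order condition: 244 − 4y_i − 2Σ_{j≠i} y_j = 0.
In a symmetric equilibrium every mine chooses the same y, so Σ_{j≠i} y_j = 2y. The condition becomes 244 − 8y = 0, giving y = 244/8 = 30.5.

30.5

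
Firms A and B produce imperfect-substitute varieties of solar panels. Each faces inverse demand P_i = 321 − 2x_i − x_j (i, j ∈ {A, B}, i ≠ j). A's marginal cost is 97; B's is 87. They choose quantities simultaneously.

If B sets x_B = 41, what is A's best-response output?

Firm A's profit: π = x_A(321 − 2x_A − x_B) − 97x_A.
∂π/∂x_A = 224 − 4x_A − x_B = 0 ⇒ x_A = 56 − 0.25x_B.
At x_B = 41: x_A = 56 − 0.25·41 = 45.75.

45.75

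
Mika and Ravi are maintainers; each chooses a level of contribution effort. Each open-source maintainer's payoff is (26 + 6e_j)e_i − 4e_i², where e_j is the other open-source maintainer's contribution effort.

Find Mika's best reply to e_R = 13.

13

Mika's payoff is (26 + 6e_R)e_M − 4e_M².
∂π/∂e_M = 26 + 6e_R − 8e_M = 0, so e_M = 3.25 + 0.75e_R.
At e_R = 13: e_M = 3.25 + 0.75·13 = 13.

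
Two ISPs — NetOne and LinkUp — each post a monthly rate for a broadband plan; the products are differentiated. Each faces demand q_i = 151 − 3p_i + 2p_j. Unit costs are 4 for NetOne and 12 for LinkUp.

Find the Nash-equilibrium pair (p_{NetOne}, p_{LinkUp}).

NetOne's profit: π = (p_{NetOne} − 4)(151 − 3p_{NetOne} + 2p_{LinkUp}).
∂π/∂p_{NetOne} = 163 − 6p_{NetOne} + 2p_{LinkUp} = 0 ⇒ p_{NetOne} = 163/6 + (1/3)p_{LinkUp}.
Similarly p_{LinkUp} = 187/6 + (1/3)p_{NetOne}.
Substituting the second reaction function into the first: p_{NetOne} = 163/6 + (1/3)(187/6 + (1/3)p_{NetOne}), which gives (8/9)p_{NetOne} = 338/9 ⇒ p_{NetOne} = 42.25.
Then p_{LinkUp} = 187/6 + (1/3)·42.25 = 45.25.

42.25, 45.25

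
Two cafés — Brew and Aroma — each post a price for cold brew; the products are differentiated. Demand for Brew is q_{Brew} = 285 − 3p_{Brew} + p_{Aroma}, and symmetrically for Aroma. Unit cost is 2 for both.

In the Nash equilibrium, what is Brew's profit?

9475.32

Brew's profit: π = (p_{Brew} − 2)(285 − 3p_{Brew} + p_{Aroma}).
∂π/∂p_{Brew} = 291 − 6p_{Brew} + p_{Aroma} = 0 ⇒ p_{Brew} = 48.5 + (1/6)p_{Aroma}.
By symmetry p_{Aroma} = p_{Brew}; substituting into the reaction function, (5/6)p_{Brew} = 48.5 and p_{Brew} = 58.2.
q_{Brew} = 285 − 3·58.2 + 58.2 = 168.6.
Profit = (58.2 − 2)·168.6 = 9475.32.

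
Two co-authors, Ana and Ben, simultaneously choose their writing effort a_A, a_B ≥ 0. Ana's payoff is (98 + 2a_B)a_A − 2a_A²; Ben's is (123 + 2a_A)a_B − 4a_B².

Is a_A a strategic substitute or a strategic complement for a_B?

Expanding Ana's payoff: 98a_A + 2a_Ba_A − 2a_A².
∂π/∂a_A = 98 + 2a_B − 4a_A = 0, so a_A = 24.5 + 0.5a_B.
The best-response slope da_A/da_B = 0.5 > 0: the reaction function is upward-sloping, so the choices are strategic complements.

strategic complements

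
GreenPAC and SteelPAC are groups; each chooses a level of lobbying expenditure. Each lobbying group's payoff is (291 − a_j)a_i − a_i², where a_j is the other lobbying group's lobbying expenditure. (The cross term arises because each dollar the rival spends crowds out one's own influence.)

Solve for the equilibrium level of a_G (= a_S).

97

GreenPAC's payoff is (291 − a_S)a_G − a_G².
∂π/∂a_G = 291 − a_S − 2a_G = 0, so a_G = 145.5 − 0.5a_S.
By symmetry a_S = a_G; substituting into the reaction function, 1.5a_G = 145.5 and a_G = 97.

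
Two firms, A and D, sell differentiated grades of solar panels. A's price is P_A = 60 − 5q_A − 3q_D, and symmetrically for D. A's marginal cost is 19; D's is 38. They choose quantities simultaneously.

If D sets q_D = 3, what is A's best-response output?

3.2

Firm A's profit: π = q_A(60 − 5q_A − 3q_D) − 19q_A.
∂π/∂q_A = 41 − 10q_A − 3q_D = 0 ⇒ q_A = 4.1 − 0.3q_D.
At q_D = 3: q_A = 4.1 − 0.3·3 = 3.2.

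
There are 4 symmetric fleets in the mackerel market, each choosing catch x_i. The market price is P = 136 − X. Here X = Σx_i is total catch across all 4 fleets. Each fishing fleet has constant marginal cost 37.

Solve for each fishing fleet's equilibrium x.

19.8

A representative fishing fleet's profit is π_i = x_i(136 − X) − 37x_i, with X = x_i + Σ_{j≠i} x_j.
First-order condition: 99 − 2x_i − Σ_{j≠i} x_j = 0.
Imposing symmetry (x_j = x for all j) turns Σ_{j≠i} x_j into 3x, so 99 = 5x and x = 19.8.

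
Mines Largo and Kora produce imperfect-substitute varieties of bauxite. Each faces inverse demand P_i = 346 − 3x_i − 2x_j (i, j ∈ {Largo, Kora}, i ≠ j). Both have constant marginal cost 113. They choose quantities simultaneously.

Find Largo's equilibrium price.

200.375

Mine Largo's profit: π = x_{Largo}(346 − 3x_{Largo} − 2x_{Kora}) − 113x_{Largo}.
∂π/∂x_{Largo} = 233 − 6x_{Largo} − 2x_{Kora} = 0 ⇒ x_{Largo} = 233/6 − (1/3)x_{Kora}.
By symmetry x_{Kora} = x_{Largo}; substituting into the reaction function, (4/3)x_{Largo} = 233/6 and x_{Largo} = 29.125.
P_{Largo} = 346 − 3·29.125 − 2·29.125 = 200.375.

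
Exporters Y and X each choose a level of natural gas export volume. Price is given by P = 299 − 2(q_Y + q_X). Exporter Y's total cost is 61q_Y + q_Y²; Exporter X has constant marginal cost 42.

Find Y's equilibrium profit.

Exporter Y's profit: π = q_Y(299 − 2(q_Y + q_X)) − 61q_Y − q_Y².
∂π/∂q_Y = 238 − 6q_Y − 2q_X = 0, so q_Y = 119/3 − (1/3)q_X.
For X: ∂π/∂q_X = 257 − 4q_X − 2q_Y = 0 ⇒ q_X = 64.25 − 0.5q_Y.
Plugging q_X into Y's best response: q_Y = 119/3 − (1/3)(64.25 − 0.5q_Y) ⇒ (5/6)q_Y = 18.25, so q_Y = 21.9.
Then q_X = 64.25 − 0.5·21.9 = 53.3.
Price P = 299 − 2·75.2 = 148.6.
Y's profit: (148.6 − 61)·21.9 − (21.9)² = 1438.83.

1438.83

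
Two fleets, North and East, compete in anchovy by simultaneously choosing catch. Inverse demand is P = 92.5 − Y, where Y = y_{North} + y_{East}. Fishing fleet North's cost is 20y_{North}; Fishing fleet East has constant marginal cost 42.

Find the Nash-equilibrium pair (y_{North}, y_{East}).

31.5, 9.5

Fishing fleet North's profit: π = y_{North}(92.5 − (y_{North} + y_{East})) − 20y_{North}.
∂π/∂y_{North} = 72.5 − 2y_{North} − y_{East} = 0, so y_{North} = 36.25 − 0.5y_{East}.
By the same steps for East: y_{East} = 25.25 − 0.5y_{North}.
Substituting the second reaction function into the first: y_{North} = 36.25 − 0.5(25.25 − 0.5y_{North}), which gives 0.75y_{North} = 23.625 ⇒ y_{North} = 31.5.
Then y_{East} = 25.25 − 0.5·31.5 = 9.5.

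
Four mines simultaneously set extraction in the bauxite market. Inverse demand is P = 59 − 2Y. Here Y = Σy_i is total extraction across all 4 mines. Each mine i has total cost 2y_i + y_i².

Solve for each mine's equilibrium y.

A representative mine's profit is π_i = y_i(59 − 2Y) − 2y_i − y_i², with Y = y_i + Σ_{j≠i} y_j.
First-order condition: 57 − 6y_i − 2Σ_{j≠i} y_j = 0.
With identical mines, set every y_j = y: then 57 − 6y − 6y = 0, i.e. y = 57/12 = 4.75.

4.75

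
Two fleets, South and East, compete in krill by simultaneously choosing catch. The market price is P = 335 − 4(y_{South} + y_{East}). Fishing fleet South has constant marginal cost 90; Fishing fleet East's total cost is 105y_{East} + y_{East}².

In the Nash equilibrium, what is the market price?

185.625

Fishing fleet South's profit: π = y_{South}(335 − 4(y_{South} + y_{East})) − 90y_{South}.
∂π/∂y_{South} = 245 − 8y_{South} − 4y_{East} = 0, so y_{South} = 30.625 − 0.5y_{East}.
For East: ∂π/∂y_{East} = 230 − 10y_{East} − 4y_{South} = 0 ⇒ y_{East} = 23 − 0.4y_{South}.
Substituting the second reaction function into the first: y_{South} = 30.625 − 0.5(23 − 0.4y_{South}), which gives 0.8y_{South} = 19.125 ⇒ y_{South} = 765/32.
Then y_{East} = 23 − 0.4·(765/32) = 13.4375.
Equilibrium price: P = 335 − 4·(1195/32) = 185.625.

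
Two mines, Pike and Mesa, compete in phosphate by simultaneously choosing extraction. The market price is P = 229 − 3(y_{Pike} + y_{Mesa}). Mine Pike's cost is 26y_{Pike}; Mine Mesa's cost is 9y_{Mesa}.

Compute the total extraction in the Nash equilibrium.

47

Mine Pike's profit: π = y_{Pike}(229 − 3(y_{Pike} + y_{Mesa})) − 26y_{Pike}.
∂π/∂y_{Pike} = 203 − 6y_{Pike} − 3y_{Mesa} = 0, so y_{Pike} = 203/6 − 0.5y_{Mesa}.
By the same steps for Mesa: y_{Mesa} = 110/3 − 0.5y_{Pike}.
Substituting the second reaction function into the first: y_{Pike} = 203/6 − 0.5(110/3 − 0.5y_{Pike}), which gives 0.75y_{Pike} = 15.5 ⇒ y_{Pike} = 62/3.
Then y_{Mesa} = 110/3 − 0.5·(62/3) = 79/3.
Total extraction: 62/3 + 79/3 = 47.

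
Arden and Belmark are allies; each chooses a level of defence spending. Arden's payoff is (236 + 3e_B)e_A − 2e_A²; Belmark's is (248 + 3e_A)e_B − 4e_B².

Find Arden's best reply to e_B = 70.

111.5

Expanding Arden's payoff: 236e_A + 3e_Be_A − 2e_A².
∂π/∂e_A = 236 + 3e_B − 4e_A = 0, so e_A = 59 + 0.75e_B.
At e_B = 70: e_A = 59 + 0.75·70 = 111.5.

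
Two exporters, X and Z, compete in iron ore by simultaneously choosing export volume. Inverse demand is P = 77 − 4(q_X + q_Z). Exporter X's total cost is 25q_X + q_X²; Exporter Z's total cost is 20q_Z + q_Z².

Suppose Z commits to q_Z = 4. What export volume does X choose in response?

3.6

Exporter X's profit: π = q_X(77 − 4(q_X + q_Z)) − 25q_X − q_X².
∂π/∂q_X = 52 − 10q_X − 4q_Z = 0, so q_X = 5.2 − 0.4q_Z.
At q_Z = 4: q_X = 5.2 − 0.4·4 = 3.6.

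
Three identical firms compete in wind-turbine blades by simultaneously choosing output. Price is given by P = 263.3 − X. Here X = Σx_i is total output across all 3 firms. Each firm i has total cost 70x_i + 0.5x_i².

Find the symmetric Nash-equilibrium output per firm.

A representative firm's profit is π_i = x_i(263.3 − X) − 70x_i − 0.5x_i², with X = x_i + Σ_{j≠i} x_j.
First-order condition: 193.3 − 3x_i − Σ_{j≠i} x_j = 0.
In a symmetric equilibrium every firm chooses the same x, so Σ_{j≠i} x_j = 2x. The condition becomes 193.3 − 5x = 0, giving x = 193.3/5 = 38.66.

38.66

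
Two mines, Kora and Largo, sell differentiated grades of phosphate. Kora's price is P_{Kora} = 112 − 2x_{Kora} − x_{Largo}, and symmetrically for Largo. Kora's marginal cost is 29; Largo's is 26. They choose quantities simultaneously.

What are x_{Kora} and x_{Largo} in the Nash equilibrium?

16.4, 17.4

Mine Kora's profit: π = x_{Kora}(112 − 2x_{Kora} − x_{Largo}) − 29x_{Kora}.
∂π/∂x_{Kora} = 83 − 4x_{Kora} − x_{Largo} = 0 ⇒ x_{Kora} = 20.75 − 0.25x_{Largo}.
Similarly x_{Largo} = 21.5 − 0.25x_{Kora}.
Plugging x_{Largo} into Kora's best response: x_{Kora} = 20.75 − 0.25(21.5 − 0.25x_{Kora}) ⇒ 0.9375x_{Kora} = 15.375, so x_{Kora} = 16.4.
Then x_{Largo} = 21.5 − 0.25·16.4 = 17.4.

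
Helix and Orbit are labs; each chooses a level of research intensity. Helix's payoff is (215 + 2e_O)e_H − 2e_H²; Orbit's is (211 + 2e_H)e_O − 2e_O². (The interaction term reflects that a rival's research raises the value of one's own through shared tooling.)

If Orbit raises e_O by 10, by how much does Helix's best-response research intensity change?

5

Expanding Helix's payoff: 215e_H + 2e_Oe_H − 2e_H².
∂π/∂e_H = 215 + 2e_O − 4e_H = 0, so e_H = 53.75 + 0.5e_O.
The reaction-function slope is 0.5, so a 10-unit rise in e_O moves e_H by 0.5 × 10 = 5. Helix's best response rises — the actions are strategic complements.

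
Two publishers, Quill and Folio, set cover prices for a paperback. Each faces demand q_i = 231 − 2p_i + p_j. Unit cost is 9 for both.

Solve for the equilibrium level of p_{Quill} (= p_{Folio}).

Quill's profit: π = (p_{Quill} − 9)(231 − 2p_{Quill} + p_{Folio}).
∂π/∂p_{Quill} = 249 − 4p_{Quill} + p_{Folio} = 0 ⇒ p_{Quill} = 62.25 + 0.25p_{Folio}.
By symmetry p_{Folio} = p_{Quill}; substituting into the reaction function, 0.75p_{Quill} = 62.25 and p_{Quill} = 83.

83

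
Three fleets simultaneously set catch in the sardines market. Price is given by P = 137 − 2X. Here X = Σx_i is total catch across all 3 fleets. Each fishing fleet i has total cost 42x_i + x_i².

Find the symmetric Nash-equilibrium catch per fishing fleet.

9.5

A representative fishing fleet's profit is π_i = x_i(137 − 2X) − 42x_i − x_i², with X = x_i + Σ_{j≠i} x_j.
First-order condition: 95 − 6x_i − 2Σ_{j≠i} x_j = 0.
With identical fishing fleets, set every x_j = x: then 95 − 6x − 4x = 0, i.e. x = 95/10 = 9.5.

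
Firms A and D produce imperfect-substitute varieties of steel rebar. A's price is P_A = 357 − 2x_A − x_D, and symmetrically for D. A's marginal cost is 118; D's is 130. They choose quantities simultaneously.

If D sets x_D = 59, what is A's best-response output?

Firm A's profit: π = x_A(357 − 2x_A − x_D) − 118x_A.
∂π/∂x_A = 239 − 4x_A − x_D = 0 ⇒ x_A = 59.75 − 0.25x_D.
At x_D = 59: x_A = 59.75 − 0.25·59 = 45.

45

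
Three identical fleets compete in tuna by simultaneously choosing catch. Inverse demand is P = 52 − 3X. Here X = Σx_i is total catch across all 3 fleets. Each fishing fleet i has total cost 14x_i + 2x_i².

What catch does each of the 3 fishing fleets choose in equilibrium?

2.375

A representative fishing fleet's profit is π_i = x_i(52 − 3X) − 14x_i − 2x_i², with X = x_i + Σ_{j≠i} x_j.
First-order condition: 38 − 10x_i − 3Σ_{j≠i} x_j = 0.
In a symmetric equilibrium every fishing fleet chooses the same x, so Σ_{j≠i} x_j = 2x. The condition becomes 38 − 16x = 0, giving x = 38/16 = 2.375.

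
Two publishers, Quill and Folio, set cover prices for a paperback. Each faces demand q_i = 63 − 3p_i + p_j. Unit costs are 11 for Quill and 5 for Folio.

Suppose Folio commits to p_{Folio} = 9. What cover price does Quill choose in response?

Quill's profit: π = (p_{Quill} − 11)(63 − 3p_{Quill} + p_{Folio}).
∂π/∂p_{Quill} = 96 − 6p_{Quill} + p_{Folio} = 0 ⇒ p_{Quill} = 16 + (1/6)p_{Folio}.
At p_{Folio} = 9: p_{Quill} = 16 + (1/6)·9 = 17.5.

17.5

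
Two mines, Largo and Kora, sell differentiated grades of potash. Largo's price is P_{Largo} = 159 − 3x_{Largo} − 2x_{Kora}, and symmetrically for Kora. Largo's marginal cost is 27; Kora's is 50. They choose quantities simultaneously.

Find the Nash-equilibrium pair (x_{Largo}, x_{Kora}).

17.9375, 12.1875

Mine Largo's profit: π = x_{Largo}(159 − 3x_{Largo} − 2x_{Kora}) − 27x_{Largo}.
∂π/∂x_{Largo} = 132 − 6x_{Largo} − 2x_{Kora} = 0 ⇒ x_{Largo} = 22 − (1/3)x_{Kora}.
Similarly x_{Kora} = 109/6 − (1/3)x_{Largo}.
Substituting the second reaction function into the first: x_{Largo} = 22 − (1/3)(109/6 − (1/3)x_{Largo}), which gives (8/9)x_{Largo} = 287/18 ⇒ x_{Largo} = 17.9375.
Then x_{Kora} = 109/6 − (1/3)·17.9375 = 12.1875.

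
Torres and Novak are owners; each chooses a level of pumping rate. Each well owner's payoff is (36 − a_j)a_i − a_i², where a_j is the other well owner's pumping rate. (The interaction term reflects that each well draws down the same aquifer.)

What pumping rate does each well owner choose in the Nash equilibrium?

Torres's payoff is (36 − a_N)a_T − a_T².
∂π/∂a_T = 36 − a_N − 2a_T = 0, so a_T = 18 − 0.5a_N.
The game is symmetric, so in equilibrium a_N = a_T: the reaction function gives 1.5a_T = 18, hence a_T = 12.

12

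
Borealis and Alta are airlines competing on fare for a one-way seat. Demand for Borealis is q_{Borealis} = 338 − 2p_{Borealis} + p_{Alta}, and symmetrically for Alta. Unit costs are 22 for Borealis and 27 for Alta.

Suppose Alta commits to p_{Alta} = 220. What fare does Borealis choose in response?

150.5

Borealis's profit: π = (p_{Borealis} − 22)(338 − 2p_{Borealis} + p_{Alta}).
∂π/∂p_{Borealis} = 382 − 4p_{Borealis} + p_{Alta} = 0 ⇒ p_{Borealis} = 95.5 + 0.25p_{Alta}.
At p_{Alta} = 220: p_{Borealis} = 95.5 + 0.25·220 = 150.5.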